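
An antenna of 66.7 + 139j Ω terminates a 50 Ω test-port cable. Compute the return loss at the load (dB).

Γ = (16.7 + j139)/(116.7 + j139), |Γ| = 0.771
RL = −20·log₁₀|Γ| = −20·log₁₀(0.771)

RL ≈ 2.25 dB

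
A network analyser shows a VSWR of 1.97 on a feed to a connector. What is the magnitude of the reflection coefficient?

|Γ| ≈ 0.327

|Γ| = (S − 1)/(S + 1) = (1.97 − 1)/(1.97 + 1) = 0.97/2.97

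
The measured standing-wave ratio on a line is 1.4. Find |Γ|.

|Γ| ≈ 0.167

|Γ| = (S − 1)/(S + 1) = (1.4 − 1)/(1.4 + 1) = 0.4/2.4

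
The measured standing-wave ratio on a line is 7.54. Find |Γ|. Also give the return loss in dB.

|Γ| ≈ 0.766; return loss ≈ 2.32 dB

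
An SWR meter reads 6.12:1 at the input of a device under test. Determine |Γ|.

|Γ| ≈ 0.719

|Γ| = (S − 1)/(S + 1) = (6.12 − 1)/(6.12 + 1) = 5.12/7.12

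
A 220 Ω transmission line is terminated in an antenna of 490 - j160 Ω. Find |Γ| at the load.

|Γ| ≈ 0.431

Γ = (Z_L − Z_0)/(Z_L + Z_0) = (270 − j160)/(710 − j160)
|Γ| = 314/728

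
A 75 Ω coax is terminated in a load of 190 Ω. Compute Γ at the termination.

Γ = (Z_L − Z_0)/(Z_L + Z_0) = (190 − 75)/(190 + 75) = 115/265

Γ = 0.434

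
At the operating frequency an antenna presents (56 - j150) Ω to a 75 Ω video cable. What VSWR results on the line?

Γ = (Z_L − Z_0)/(Z_L + Z_0) = (-19 − j150)/(131 − j150)
|Γ| = 151/199 = 0.759
VSWR = (1 + |Γ|)/(1 − |Γ|) = 1.76/0.241

VSWR ≈ 7.31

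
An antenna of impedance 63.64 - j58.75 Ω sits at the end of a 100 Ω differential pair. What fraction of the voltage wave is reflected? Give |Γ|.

|Γ| ≈ 0.397

Γ = (Z_L − Z_0)/(Z_L + Z_0) = (-36.36 − j58.75)/(163.6 − j58.75)
|Γ| = 69.1/174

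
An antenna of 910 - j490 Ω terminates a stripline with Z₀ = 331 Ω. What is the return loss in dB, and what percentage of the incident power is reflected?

RL ≈ 4.91 dB; 32.3% of incident power reflected

Γ = (579 − j490)/(1241 − j490), |Γ| = 0.569
RL = −20·log₁₀(0.569) = 4.91 dB
P_refl/P_inc = |Γ|² = 0.323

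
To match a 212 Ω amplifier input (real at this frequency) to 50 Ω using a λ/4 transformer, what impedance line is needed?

Z_qwt ≈ 103 Ω

Z_qwt = √(Z_0·R_L) = √(50 × 212) = √10600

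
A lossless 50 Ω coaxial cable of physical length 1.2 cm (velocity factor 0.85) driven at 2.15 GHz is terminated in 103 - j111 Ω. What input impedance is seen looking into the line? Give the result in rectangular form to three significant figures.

Z_in ≈ 17.2 − j38 Ω

λ = v/f = 0.85·c / 2.15 GHz = 0.119 m
βl = 2π·l/λ = 2π × 0.101 = 36.4°
tan(βl) = tan(36.4°) = 0.738
Z_in = Z_0·(Z_L + jZ_0·tanβl)/(Z_0 + jZ_L·tanβl)
     = 50·(103 − j74.1)/(132 + j76)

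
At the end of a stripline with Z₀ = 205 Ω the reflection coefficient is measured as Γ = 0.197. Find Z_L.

Z_L ≈ 306 Ω

Z_L = Z_0·(1 + Γ)/(1 − Γ) = 205·(1.2)/(0.803)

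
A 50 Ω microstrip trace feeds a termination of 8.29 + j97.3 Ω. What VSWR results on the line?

Γ = (Z_L − Z_0)/(Z_L + Z_0) = (-41.71 + j97.3)/(58.29 + j97.3)
|Γ| = 106/113 = 0.933
VSWR = (1 + |Γ|)/(1 − |Γ|) = 1.93/0.0667

VSWR ≈ 29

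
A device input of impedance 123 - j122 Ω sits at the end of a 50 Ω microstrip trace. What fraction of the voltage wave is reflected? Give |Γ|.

Γ = (Z_L − Z_0)/(Z_L + Z_0) = (73 − j122)/(173 − j122)
|Γ| = 142/212

|Γ| ≈ 0.672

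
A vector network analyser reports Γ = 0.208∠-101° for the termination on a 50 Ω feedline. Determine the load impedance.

Z_L ≈ 42.6 − j18.2 Ω

Z_L = Z_0·(1 + Γ)/(1 − Γ) = 50·(0.96 − j0.204)/(1.04 + j0.204)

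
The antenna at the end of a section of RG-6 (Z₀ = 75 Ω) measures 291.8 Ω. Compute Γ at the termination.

Γ = (Z_L − Z_0)/(Z_L + Z_0) = (291.8 − 75)/(291.8 + 75) = 216.8/366.8

Γ = 0.591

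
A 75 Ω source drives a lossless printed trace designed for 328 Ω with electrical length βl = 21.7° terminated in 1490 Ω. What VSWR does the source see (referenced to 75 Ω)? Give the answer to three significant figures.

VSWR ≈ 17.4

tan(βl) = 0.398
Z_in = Z_0·(Z_L + jZ_0·tanβl)/(Z_0 + jZ_L·tanβl) = 404 − j601 Ω
Γ_s = (Z_in − Z_s)/(Z_in + Z_s) = (329 − j601)/(479 − j601), |Γ_s| = 0.891
VSWR = (1 + |Γ_s|)/(1 − |Γ_s|)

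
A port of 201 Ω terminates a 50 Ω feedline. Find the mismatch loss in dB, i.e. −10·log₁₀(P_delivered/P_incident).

mismatch loss ≈ 1.95 dB

Γ = (201 − 50)/(201 + 50) = 0.602
|Γ|² = 0.362, so P_del/P_inc = 1 − |Γ|² = 0.638
ML = −10·log₁₀(1 − |Γ|²)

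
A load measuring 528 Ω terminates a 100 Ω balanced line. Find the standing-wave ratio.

For a purely resistive load, VSWR = R_L/Z_0 or Z_0/R_L (whichever > 1) = 528/100

VSWR ≈ 5.28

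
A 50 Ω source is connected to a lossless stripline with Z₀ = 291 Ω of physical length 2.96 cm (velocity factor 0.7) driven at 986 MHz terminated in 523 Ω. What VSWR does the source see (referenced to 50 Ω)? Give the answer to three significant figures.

VSWR ≈ 6.28

λ = v/f = 0.7·c / 986 MHz = 0.213 m
βl = 2π·l/λ = 2π × 0.139 = 50°
tan(βl) = 1.19
Z_in = Z_0·(Z_L + jZ_0·tanβl)/(Z_0 + jZ_L·tanβl) = 226 − j138 Ω
Γ_s = (Z_in − Z_s)/(Z_in + Z_s) = (176 − j138)/(276 − j138), |Γ_s| = 0.725
VSWR = (1 + |Γ_s|)/(1 − |Γ_s|)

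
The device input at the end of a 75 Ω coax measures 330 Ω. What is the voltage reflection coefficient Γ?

Γ = 0.63

Γ = (Z_L − Z_0)/(Z_L + Z_0) = (330 − 75)/(330 + 75) = 255/405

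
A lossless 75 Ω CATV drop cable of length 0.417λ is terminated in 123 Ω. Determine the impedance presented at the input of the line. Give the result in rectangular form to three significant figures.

βl = 2π × 0.417 = 150°
tan(βl) = tan(150°) = -0.575
Z_in = Z_0·(Z_L + jZ_0·tanβl)/(Z_0 + jZ_L·tanβl)
     = 75·(123 − j43.1)/(75 − j70.7)

Z_in ≈ 86.7 + j38.6 Ω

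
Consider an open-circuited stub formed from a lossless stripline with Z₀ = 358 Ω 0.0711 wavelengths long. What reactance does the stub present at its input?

βl = 2π × 0.0711 = 25.6°
tan(βl) = 0.479
For an open-circuited stub, Z_in = −jZ_0·cot(βl) = −jZ_0/tan(βl)

X_in ≈ -747 Ω (capacitive)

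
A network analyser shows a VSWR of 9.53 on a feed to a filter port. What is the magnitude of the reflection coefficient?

|Γ| ≈ 0.81

|Γ| = (S − 1)/(S + 1) = (9.53 − 1)/(9.53 + 1) = 8.53/10.5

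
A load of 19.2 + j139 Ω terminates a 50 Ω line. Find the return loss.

Γ = (-30.8 + j139)/(69.2 + j139), |Γ| = 0.917
RL = −20·log₁₀|Γ| = −20·log₁₀(0.917)

RL ≈ 0.753 dB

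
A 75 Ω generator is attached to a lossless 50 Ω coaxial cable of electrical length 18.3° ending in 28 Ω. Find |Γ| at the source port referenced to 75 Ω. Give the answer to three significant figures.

|Γ| ≈ 0.438

tan(βl) = 0.331
Z_in = Z_0·(Z_L + jZ_0·tanβl)/(Z_0 + jZ_L·tanβl) = 30 + j11 Ω
Γ_s = (Z_in − Z_s)/(Z_in + Z_s) = (-45 + j11)/(105 + j11), |Γ_s| = 0.438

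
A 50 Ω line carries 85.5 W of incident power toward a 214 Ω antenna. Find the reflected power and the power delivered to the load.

Γ = (214 − 50)/(214 + 50) = 0.621
|Γ|² = 0.386
P_refl = |Γ|²·P_inc = 33 W, P_del = (1 − |Γ|²)·P_inc = 52.5 W

P_reflected ≈ 33 W; P_delivered ≈ 52.5 W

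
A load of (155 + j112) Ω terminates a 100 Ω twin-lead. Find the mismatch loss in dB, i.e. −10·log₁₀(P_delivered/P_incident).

mismatch loss ≈ 0.973 dB

Γ = (55 + j112)/(255 + j112), |Γ| = 0.448
|Γ|² = 0.201, so P_del/P_inc = 1 − |Γ|² = 0.799
ML = −10·log₁₀(1 − |Γ|²)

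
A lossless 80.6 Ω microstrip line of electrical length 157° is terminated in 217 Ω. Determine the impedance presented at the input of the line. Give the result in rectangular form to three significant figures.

tan(βl) = tan(157°) = -0.424
Z_in = Z_0·(Z_L + jZ_0·tanβl)/(Z_0 + jZ_L·tanβl)
     = 80.6·(217 − j34.2)/(80.6 − j92.1)

Z_in ≈ 111 + j92.7 Ω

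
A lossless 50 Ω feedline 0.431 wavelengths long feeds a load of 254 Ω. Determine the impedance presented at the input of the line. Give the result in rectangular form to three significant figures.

Z_in ≈ 47.2 + j87.9 Ω

βl = 2π × 0.431 = 155°
tan(βl) = tan(155°) = -0.463
Z_in = Z_0·(Z_L + jZ_0·tanβl)/(Z_0 + jZ_L·tanβl)
     = 50·(254 − j23.1)/(50 − j118)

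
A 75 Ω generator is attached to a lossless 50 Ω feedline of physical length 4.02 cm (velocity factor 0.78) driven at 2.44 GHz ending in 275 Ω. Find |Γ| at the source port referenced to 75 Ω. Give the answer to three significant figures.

|Γ| ≈ 0.654

λ = v/f = 0.78·c / 2.44 GHz = 0.0959 m
βl = 2π·l/λ = 2π × 0.419 = 151°
tan(βl) = -0.556
Z_in = Z_0·(Z_L + jZ_0·tanβl)/(Z_0 + jZ_L·tanβl) = 34.7 + j78.5 Ω
Γ_s = (Z_in − Z_s)/(Z_in + Z_s) = (-40.3 + j78.5)/(110 + j78.5), |Γ_s| = 0.654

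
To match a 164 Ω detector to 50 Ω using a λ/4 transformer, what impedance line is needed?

Z_qwt ≈ 90.6 Ω

Z_qwt = √(Z_0·R_L) = √(50 × 164) = √8200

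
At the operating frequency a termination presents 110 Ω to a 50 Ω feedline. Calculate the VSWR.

Γ = (110 − 50)/(110 + 50) = 0.375
VSWR = (1 + 0.375)/(1 − 0.375)

VSWR ≈ 2.2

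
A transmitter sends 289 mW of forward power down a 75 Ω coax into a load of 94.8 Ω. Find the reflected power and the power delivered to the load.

P_reflected ≈ 3.93 mW; P_delivered ≈ 285 mW

Γ = (94.8 − 75)/(94.8 + 75) = 0.117
|Γ|² = 0.0136
P_refl = |Γ|²·P_inc = 3.93 mW, P_del = (1 − |Γ|²)·P_inc = 285 mW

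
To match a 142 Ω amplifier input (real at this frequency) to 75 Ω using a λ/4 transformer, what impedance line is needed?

Z_qwt = √(Z_0·R_L) = √(75 × 142) = √10650

Z_qwt ≈ 103 Ω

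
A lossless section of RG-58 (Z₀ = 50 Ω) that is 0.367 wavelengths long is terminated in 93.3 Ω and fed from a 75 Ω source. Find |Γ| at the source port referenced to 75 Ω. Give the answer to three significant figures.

|Γ| ≈ 0.376

βl = 2π × 0.367 = 132°
tan(βl) = -1.11
Z_in = Z_0·(Z_L + jZ_0·tanβl)/(Z_0 + jZ_L·tanβl) = 39.4 + j26.1 Ω
Γ_s = (Z_in − Z_s)/(Z_in + Z_s) = (-35.6 + j26.1)/(114 + j26.1), |Γ_s| = 0.376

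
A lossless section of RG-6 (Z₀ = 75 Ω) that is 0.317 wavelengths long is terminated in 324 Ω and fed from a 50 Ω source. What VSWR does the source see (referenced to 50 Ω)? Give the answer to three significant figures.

VSWR ≈ 3.51

βl = 2π × 0.317 = 114°
tan(βl) = -2.23
Z_in = Z_0·(Z_L + jZ_0·tanβl)/(Z_0 + jZ_L·tanβl) = 20.6 + j31.4 Ω
Γ_s = (Z_in − Z_s)/(Z_in + Z_s) = (-29.4 + j31.4)/(70.6 + j31.4), |Γ_s| = 0.557
VSWR = (1 + |Γ_s|)/(1 − |Γ_s|)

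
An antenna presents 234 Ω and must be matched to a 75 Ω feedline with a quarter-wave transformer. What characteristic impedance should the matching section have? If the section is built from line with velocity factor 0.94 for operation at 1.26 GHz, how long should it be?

Z_qwt = √(Z_0·R_L) = √(75 × 234) = √17550
λ = 0.94·c/f = 0.224 m, so l = λ/4 = 0.056 m

Z_qwt ≈ 132 Ω; length ≈ 5.6 cm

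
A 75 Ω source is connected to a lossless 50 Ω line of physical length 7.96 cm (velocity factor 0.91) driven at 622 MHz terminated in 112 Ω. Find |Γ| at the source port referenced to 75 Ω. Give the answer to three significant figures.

λ = v/f = 0.91·c / 622 MHz = 0.439 m
βl = 2π·l/λ = 2π × 0.181 = 65.3°
tan(βl) = 2.17
Z_in = Z_0·(Z_L + jZ_0·tanβl)/(Z_0 + jZ_L·tanβl) = 26 − j17.7 Ω
Γ_s = (Z_in − Z_s)/(Z_in + Z_s) = (-49 − j17.7)/(101 − j17.7), |Γ_s| = 0.509

|Γ| ≈ 0.509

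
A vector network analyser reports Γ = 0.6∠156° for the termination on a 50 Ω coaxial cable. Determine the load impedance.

Z_L = Z_0·(1 + Γ)/(1 − Γ) = 50·(0.452 + j0.244)/(1.55 − j0.244)

Z_L ≈ 13 + j9.94 Ω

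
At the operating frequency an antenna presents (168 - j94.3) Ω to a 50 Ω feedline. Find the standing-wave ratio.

Γ = (Z_L − Z_0)/(Z_L + Z_0) = (118 − j94.3)/(218 − j94.3)
|Γ| = 151/238 = 0.636
VSWR = (1 + |Γ|)/(1 − |Γ|) = 1.64/0.364

VSWR ≈ 4.49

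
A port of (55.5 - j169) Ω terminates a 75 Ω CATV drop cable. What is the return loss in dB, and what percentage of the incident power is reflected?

Γ = (-19.5 − j169)/(130.5 − j169), |Γ| = 0.797
RL = −20·log₁₀(0.797) = 1.97 dB
P_refl/P_inc = |Γ|² = 0.635

RL ≈ 1.97 dB; 63.5% of incident power reflected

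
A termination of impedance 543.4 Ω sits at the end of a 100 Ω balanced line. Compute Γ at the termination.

Γ = 0.689

Γ = (Z_L − Z_0)/(Z_L + Z_0) = (543.4 − 100)/(543.4 + 100) = 443.4/643.4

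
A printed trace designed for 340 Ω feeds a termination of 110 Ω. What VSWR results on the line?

For a purely resistive load, VSWR = R_L/Z_0 or Z_0/R_L (whichever > 1) = 340/110

VSWR ≈ 3.09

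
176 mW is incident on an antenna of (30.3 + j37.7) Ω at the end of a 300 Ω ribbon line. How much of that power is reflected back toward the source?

|Γ| = |(-269.7 + j37.7)/(330.3 + j37.7)| = 0.819
|Γ|² = 0.671
P_refl = |Γ|²·P_inc = 118 mW, P_del = (1 − |Γ|²)·P_inc = 57.9 mW

P_reflected ≈ 118 mW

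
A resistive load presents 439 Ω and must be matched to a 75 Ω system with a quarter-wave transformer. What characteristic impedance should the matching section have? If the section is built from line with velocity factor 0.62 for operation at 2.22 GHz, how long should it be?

Z_qwt = √(Z_0·R_L) = √(75 × 439) = √32920
λ = 0.62·c/f = 0.0838 m, so l = λ/4 = 0.0209 m

Z_qwt ≈ 181 Ω; length ≈ 2.09 cm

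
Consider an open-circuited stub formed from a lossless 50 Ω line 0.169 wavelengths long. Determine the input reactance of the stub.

βl = 2π × 0.169 = 60.8°
tan(βl) = 1.79
For an open-circuited stub, Z_in = −jZ_0·cot(βl) = −jZ_0/tan(βl)

X_in ≈ -27.9 Ω (capacitive)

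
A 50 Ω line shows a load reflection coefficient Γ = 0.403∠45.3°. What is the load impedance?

Z_L ≈ 70.3 + j48.1 Ω

Z_L = Z_0·(1 + Γ)/(1 − Γ) = 50·(1.28 + j0.286)/(0.717 − j0.286)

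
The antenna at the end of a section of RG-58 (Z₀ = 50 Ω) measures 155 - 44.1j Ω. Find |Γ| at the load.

Γ = (Z_L − Z_0)/(Z_L + Z_0) = (105 − j44.1)/(205 − j44.1)
|Γ| = 114/210

|Γ| ≈ 0.543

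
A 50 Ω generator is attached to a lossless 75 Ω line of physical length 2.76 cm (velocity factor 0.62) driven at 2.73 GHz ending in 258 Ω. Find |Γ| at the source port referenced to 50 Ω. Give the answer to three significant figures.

λ = v/f = 0.62·c / 2.73 GHz = 0.0681 m
βl = 2π·l/λ = 2π × 0.405 = 146°
tan(βl) = -0.679
Z_in = Z_0·(Z_L + jZ_0·tanβl)/(Z_0 + jZ_L·tanβl) = 58.4 + j85.5 Ω
Γ_s = (Z_in − Z_s)/(Z_in + Z_s) = (8.42 + j85.5)/(108 + j85.5), |Γ_s| = 0.622

|Γ| ≈ 0.622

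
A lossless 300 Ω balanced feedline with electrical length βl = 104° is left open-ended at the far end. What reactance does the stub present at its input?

X_in ≈ 74.8 Ω (inductive)

tan(βl) = -4.01
For an open-ended stub, Z_in = −jZ_0·cot(βl) = −jZ_0/tan(βl)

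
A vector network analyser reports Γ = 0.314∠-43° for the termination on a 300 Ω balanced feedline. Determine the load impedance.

Z_L ≈ 423 − j201 Ω

Z_L = Z_0·(1 + Γ)/(1 − Γ) = 300·(1.23 − j0.214)/(0.77 + j0.214)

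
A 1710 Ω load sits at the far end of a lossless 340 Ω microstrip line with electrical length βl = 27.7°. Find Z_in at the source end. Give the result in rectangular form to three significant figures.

Z_in ≈ 274 − j544 Ω

tan(βl) = tan(27.7°) = 0.525
Z_in = Z_0·(Z_L + jZ_0·tanβl)/(Z_0 + jZ_L·tanβl)
     = 340·(1710 + j179)/(340 + j898)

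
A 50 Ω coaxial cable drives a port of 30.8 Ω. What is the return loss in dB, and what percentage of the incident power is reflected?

Γ = (30.8 − 50)/(30.8 + 50) = -0.238
RL = −20·log₁₀(0.238) = 12.5 dB
P_refl/P_inc = |Γ|² = 0.0565

RL ≈ 12.5 dB; 5.65% of incident power reflected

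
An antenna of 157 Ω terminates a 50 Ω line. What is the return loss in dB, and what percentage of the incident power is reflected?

Γ = (157 − 50)/(157 + 50) = 0.517
RL = −20·log₁₀(0.517) = 5.73 dB
P_refl/P_inc = |Γ|² = 0.267

RL ≈ 5.73 dB; 26.7% of incident power reflected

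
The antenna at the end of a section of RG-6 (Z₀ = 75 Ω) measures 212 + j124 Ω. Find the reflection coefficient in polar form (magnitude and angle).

Γ ≈ 0.591 ∠ 18.8°

Γ = (Z_L − Z_0)/(Z_L + Z_0) = (137 + j124)/(287 + j124)
|Γ| = 185/313 = 0.591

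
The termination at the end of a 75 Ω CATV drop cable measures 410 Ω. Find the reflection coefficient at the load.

Γ = (Z_L − Z_0)/(Z_L + Z_0) = (410 − 75)/(410 + 75) = 335/485

Γ = 0.691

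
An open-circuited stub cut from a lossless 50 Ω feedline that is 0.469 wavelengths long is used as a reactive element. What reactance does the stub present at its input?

X_in ≈ 253 Ω (inductive)

βl = 2π × 0.469 = 169°
tan(βl) = -0.197
For an open-circuited stub, Z_in = −jZ_0·cot(βl) = −jZ_0/tan(βl)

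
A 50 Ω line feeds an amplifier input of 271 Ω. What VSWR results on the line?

Γ = (271 − 50)/(271 + 50) = 0.688
VSWR = (1 + 0.688)/(1 − 0.688)

VSWR ≈ 5.42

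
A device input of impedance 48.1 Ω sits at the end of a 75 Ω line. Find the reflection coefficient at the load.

Γ = -0.219

Γ = (Z_L − Z_0)/(Z_L + Z_0) = (48.1 − 75)/(48.1 + 75) = -26.9/123.1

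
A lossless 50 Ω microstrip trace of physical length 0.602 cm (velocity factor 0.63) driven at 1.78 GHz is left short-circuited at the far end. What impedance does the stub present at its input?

λ = v/f = 0.63·c / 1.78 GHz = 0.106 m
βl = 2π·l/λ = 2π × 0.0567 = 20.4°
tan(βl) = 0.372
For a short-circuited stub, Z_in = jZ_0·tan(βl)

Z_in ≈ +j18.6 Ω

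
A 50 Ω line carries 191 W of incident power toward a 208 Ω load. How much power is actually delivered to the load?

Γ = (208 − 50)/(208 + 50) = 0.612
|Γ|² = 0.375
P_refl = |Γ|²·P_inc = 71.6 W, P_del = (1 − |Γ|²)·P_inc = 119 W

P_delivered ≈ 119 W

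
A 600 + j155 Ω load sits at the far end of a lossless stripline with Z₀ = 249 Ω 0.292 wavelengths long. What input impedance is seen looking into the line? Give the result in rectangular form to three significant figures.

βl = 2π × 0.292 = 105°
tan(βl) = tan(105°) = -3.7
Z_in = Z_0·(Z_L + jZ_0·tanβl)/(Z_0 + jZ_L·tanβl)
     = 249·(600 − j767)/(823 − j2220)

Z_in ≈ 97.5 + j31.2 Ω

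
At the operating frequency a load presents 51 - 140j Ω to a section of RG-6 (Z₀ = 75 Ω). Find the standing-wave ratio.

VSWR ≈ 7.13

Γ = (Z_L − Z_0)/(Z_L + Z_0) = (-24 − j140)/(126 − j140)
|Γ| = 142/188 = 0.754
VSWR = (1 + |Γ|)/(1 − |Γ|) = 1.75/0.246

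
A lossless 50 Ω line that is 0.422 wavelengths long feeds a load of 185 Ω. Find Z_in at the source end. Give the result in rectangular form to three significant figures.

Z_in ≈ 48.5 + j69.1 Ω

βl = 2π × 0.422 = 152°
tan(βl) = tan(152°) = -0.534
Z_in = Z_0·(Z_L + jZ_0·tanβl)/(Z_0 + jZ_L·tanβl)
     = 50·(185 − j26.7)/(50 − j98.7)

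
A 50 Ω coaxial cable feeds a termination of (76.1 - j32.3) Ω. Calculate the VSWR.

Γ = (Z_L − Z_0)/(Z_L + Z_0) = (26.1 − j32.3)/(126.1 − j32.3)
|Γ| = 41.5/130 = 0.319
VSWR = (1 + |Γ|)/(1 − |Γ|) = 1.32/0.681

VSWR ≈ 1.94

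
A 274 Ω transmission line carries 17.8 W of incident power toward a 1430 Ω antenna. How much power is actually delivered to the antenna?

Γ = (1430 − 274)/(1430 + 274) = 0.678
|Γ|² = 0.46
P_refl = |Γ|²·P_inc = 8.19 W, P_del = (1 − |Γ|²)·P_inc = 9.61 W

P_delivered ≈ 9.61 W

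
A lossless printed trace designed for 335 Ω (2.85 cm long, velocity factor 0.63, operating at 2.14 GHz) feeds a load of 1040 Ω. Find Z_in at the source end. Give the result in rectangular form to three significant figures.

Z_in ≈ 131 + j144 Ω

λ = v/f = 0.63·c / 2.14 GHz = 0.0883 m
βl = 2π·l/λ = 2π × 0.323 = 116°
tan(βl) = tan(116°) = -2.03
Z_in = Z_0·(Z_L + jZ_0·tanβl)/(Z_0 + jZ_L·tanβl)
     = 335·(1040 − j682)/(335 − j2120)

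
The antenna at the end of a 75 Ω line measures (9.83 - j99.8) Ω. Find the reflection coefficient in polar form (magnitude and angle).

Γ ≈ 0.91 ∠ -73.5°

Γ = (Z_L − Z_0)/(Z_L + Z_0) = (-65.17 − j99.8)/(84.83 − j99.8)
|Γ| = 119/131 = 0.91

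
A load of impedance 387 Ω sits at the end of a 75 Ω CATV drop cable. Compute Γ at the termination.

Γ = (Z_L − Z_0)/(Z_L + Z_0) = (387 − 75)/(387 + 75) = 312/462

Γ = 0.675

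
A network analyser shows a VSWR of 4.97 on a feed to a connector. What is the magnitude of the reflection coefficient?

|Γ| ≈ 0.665

|Γ| = (S − 1)/(S + 1) = (4.97 − 1)/(4.97 + 1) = 3.97/5.97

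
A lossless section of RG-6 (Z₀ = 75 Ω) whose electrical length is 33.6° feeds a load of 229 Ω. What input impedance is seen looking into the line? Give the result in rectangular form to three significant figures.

tan(βl) = tan(33.6°) = 0.664
Z_in = Z_0·(Z_L + jZ_0·tanβl)/(Z_0 + jZ_L·tanβl)
     = 75·(229 + j49.8)/(75 + j152)

Z_in ≈ 64.5 − j81.1 Ω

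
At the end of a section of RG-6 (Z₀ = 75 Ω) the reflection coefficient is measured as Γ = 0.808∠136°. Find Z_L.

Z_L = Z_0·(1 + Γ)/(1 − Γ) = 75·(0.419 + j0.561)/(1.58 − j0.561)

Z_L ≈ 9.25 + j29.9 Ω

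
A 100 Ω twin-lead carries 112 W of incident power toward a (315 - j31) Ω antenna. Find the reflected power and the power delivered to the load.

P_reflected ≈ 30.5 W; P_delivered ≈ 81.5 W

|Γ| = |(215 − j31)/(415 − j31)| = 0.522
|Γ|² = 0.272
P_refl = |Γ|²·P_inc = 30.5 W, P_del = (1 − |Γ|²)·P_inc = 81.5 W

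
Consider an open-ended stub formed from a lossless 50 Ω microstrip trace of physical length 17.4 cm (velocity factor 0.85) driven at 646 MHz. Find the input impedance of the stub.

Z_in ≈ +j128 Ω

λ = v/f = 0.85·c / 646 MHz = 0.395 m
βl = 2π·l/λ = 2π × 0.441 = 159°
tan(βl) = -0.39
For an open-ended stub, Z_in = −jZ_0·cot(βl) = −jZ_0/tan(βl)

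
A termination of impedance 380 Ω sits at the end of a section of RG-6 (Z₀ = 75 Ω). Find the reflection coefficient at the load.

Γ = 0.67

Γ = (Z_L − Z_0)/(Z_L + Z_0) = (380 − 75)/(380 + 75) = 305/455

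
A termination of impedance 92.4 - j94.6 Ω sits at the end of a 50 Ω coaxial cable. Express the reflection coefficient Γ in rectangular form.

Γ ≈ 0.513 − j0.324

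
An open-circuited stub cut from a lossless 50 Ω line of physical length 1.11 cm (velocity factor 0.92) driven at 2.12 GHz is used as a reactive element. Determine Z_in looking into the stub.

Z_in ≈ −j84.2 Ω

λ = v/f = 0.92·c / 2.12 GHz = 0.13 m
βl = 2π·l/λ = 2π × 0.0853 = 30.7°
tan(βl) = 0.594
For an open-circuited stub, Z_in = −jZ_0·cot(βl) = −jZ_0/tan(βl)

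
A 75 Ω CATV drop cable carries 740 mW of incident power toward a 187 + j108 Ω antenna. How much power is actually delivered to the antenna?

|Γ| = |(112 + j108)/(262 + j108)| = 0.549
|Γ|² = 0.301
P_refl = |Γ|²·P_inc = 223 mW, P_del = (1 − |Γ|²)·P_inc = 517 mW

P_delivered ≈ 517 mW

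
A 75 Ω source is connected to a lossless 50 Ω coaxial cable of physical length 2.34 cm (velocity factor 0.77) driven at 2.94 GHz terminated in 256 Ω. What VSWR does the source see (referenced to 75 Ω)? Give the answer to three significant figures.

VSWR ≈ 7.31

λ = v/f = 0.77·c / 2.94 GHz = 0.0786 m
βl = 2π·l/λ = 2π × 0.298 = 107°
tan(βl) = -3.23
Z_in = Z_0·(Z_L + jZ_0·tanβl)/(Z_0 + jZ_L·tanβl) = 10.7 + j14.8 Ω
Γ_s = (Z_in − Z_s)/(Z_in + Z_s) = (-64.3 + j14.8)/(85.7 + j14.8), |Γ_s| = 0.759
VSWR = (1 + |Γ_s|)/(1 − |Γ_s|)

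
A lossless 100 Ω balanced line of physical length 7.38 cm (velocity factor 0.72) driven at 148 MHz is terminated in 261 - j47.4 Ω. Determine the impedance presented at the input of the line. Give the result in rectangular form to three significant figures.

λ = v/f = 0.72·c / 148 MHz = 1.46 m
βl = 2π·l/λ = 2π × 0.0506 = 18.2°
tan(βl) = tan(18.2°) = 0.329
Z_in = Z_0·(Z_L + jZ_0·tanβl)/(Z_0 + jZ_L·tanβl)
     = 100·(261 − j14.5)/(116 + j85.8)

Z_in ≈ 140 − j116 Ω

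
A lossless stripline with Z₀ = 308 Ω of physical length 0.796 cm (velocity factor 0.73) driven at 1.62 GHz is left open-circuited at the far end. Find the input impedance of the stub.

λ = v/f = 0.73·c / 1.62 GHz = 0.135 m
βl = 2π·l/λ = 2π × 0.0589 = 21.2°
tan(βl) = 0.388
For an open-circuited stub, Z_in = −jZ_0·cot(βl) = −jZ_0/tan(βl)

Z_in ≈ −j794 Ω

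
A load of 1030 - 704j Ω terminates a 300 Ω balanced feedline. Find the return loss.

Γ = (730 − j704)/(1330 − j704), |Γ| = 0.674
RL = −20·log₁₀|Γ| = −20·log₁₀(0.674)

RL ≈ 3.43 dB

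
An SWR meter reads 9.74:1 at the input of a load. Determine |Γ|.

|Γ| ≈ 0.814

|Γ| = (S − 1)/(S + 1) = (9.74 − 1)/(9.74 + 1) = 8.74/10.7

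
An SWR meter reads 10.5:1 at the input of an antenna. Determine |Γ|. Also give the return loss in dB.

|Γ| = (S − 1)/(S + 1) = (10.5 − 1)/(10.5 + 1) = 9.5/11.5
RL = −20·log₁₀|Γ| = −20·log₁₀(0.826)

|Γ| ≈ 0.826; return loss ≈ 1.66 dB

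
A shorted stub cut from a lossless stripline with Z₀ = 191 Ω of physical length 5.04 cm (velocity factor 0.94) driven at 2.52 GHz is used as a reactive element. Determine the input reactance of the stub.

λ = v/f = 0.94·c / 2.52 GHz = 0.112 m
βl = 2π·l/λ = 2π × 0.45 = 162°
tan(βl) = -0.322
For a shorted stub, Z_in = jZ_0·tan(βl)

X_in ≈ -61.6 Ω (capacitive)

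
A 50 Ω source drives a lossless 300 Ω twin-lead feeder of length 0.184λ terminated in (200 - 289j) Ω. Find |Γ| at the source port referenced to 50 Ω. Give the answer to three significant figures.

βl = 2π × 0.184 = 66.2°
tan(βl) = 2.27
Z_in = Z_0·(Z_L + jZ_0·tanβl)/(Z_0 + jZ_L·tanβl) = 98.9 + j76.1 Ω
Γ_s = (Z_in − Z_s)/(Z_in + Z_s) = (48.9 + j76.1)/(149 + j76.1), |Γ_s| = 0.541

|Γ| ≈ 0.541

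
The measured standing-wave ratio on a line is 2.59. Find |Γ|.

|Γ| ≈ 0.443

|Γ| = (S − 1)/(S + 1) = (2.59 − 1)/(2.59 + 1) = 1.59/3.59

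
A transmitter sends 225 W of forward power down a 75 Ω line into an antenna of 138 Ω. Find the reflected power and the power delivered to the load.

Γ = (138 − 75)/(138 + 75) = 0.296
|Γ|² = 0.0875
P_refl = |Γ|²·P_inc = 19.7 W, P_del = (1 − |Γ|²)·P_inc = 205 W

P_reflected ≈ 19.7 W; P_delivered ≈ 205 W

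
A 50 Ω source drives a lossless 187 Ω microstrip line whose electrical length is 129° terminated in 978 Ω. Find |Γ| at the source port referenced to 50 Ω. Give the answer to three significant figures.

|Γ| ≈ 0.799

tan(βl) = -1.23
Z_in = Z_0·(Z_L + jZ_0·tanβl)/(Z_0 + jZ_L·tanβl) = 57.8 + j142 Ω
Γ_s = (Z_in − Z_s)/(Z_in + Z_s) = (7.82 + j142)/(108 + j142), |Γ_s| = 0.799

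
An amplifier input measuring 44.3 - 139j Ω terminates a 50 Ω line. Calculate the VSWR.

Γ = (Z_L − Z_0)/(Z_L + Z_0) = (-5.7 − j139)/(94.3 − j139)
|Γ| = 139/168 = 0.828
VSWR = (1 + |Γ|)/(1 − |Γ|) = 1.83/0.172

VSWR ≈ 10.6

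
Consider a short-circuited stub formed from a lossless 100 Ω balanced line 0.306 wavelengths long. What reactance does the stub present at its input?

X_in ≈ -272 Ω (capacitive)

βl = 2π × 0.306 = 110°
tan(βl) = -2.72
For a short-circuited stub, Z_in = jZ_0·tan(βl)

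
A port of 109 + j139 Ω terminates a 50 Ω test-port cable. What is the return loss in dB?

Γ = (59 + j139)/(159 + j139), |Γ| = 0.715
RL = −20·log₁₀|Γ| = −20·log₁₀(0.715)

RL ≈ 2.91 dB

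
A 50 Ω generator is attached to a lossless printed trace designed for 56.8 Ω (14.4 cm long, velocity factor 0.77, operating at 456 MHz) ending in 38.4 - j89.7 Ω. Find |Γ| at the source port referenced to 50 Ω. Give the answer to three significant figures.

|Γ| ≈ 0.698

λ = v/f = 0.77·c / 456 MHz = 0.507 m
βl = 2π·l/λ = 2π × 0.284 = 102°
tan(βl) = -4.57
Z_in = Z_0·(Z_L + jZ_0·tanβl)/(Z_0 + jZ_L·tanβl) = 17.4 + j47.5 Ω
Γ_s = (Z_in − Z_s)/(Z_in + Z_s) = (-32.6 + j47.5)/(67.4 + j47.5), |Γ_s| = 0.698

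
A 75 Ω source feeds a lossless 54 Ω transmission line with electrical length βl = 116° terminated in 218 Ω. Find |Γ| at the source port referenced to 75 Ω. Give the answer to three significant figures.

|Γ| ≈ 0.672

tan(βl) = -2.05
Z_in = Z_0·(Z_L + jZ_0·tanβl)/(Z_0 + jZ_L·tanβl) = 16.3 + j24.4 Ω
Γ_s = (Z_in − Z_s)/(Z_in + Z_s) = (-58.7 + j24.4)/(91.3 + j24.4), |Γ_s| = 0.672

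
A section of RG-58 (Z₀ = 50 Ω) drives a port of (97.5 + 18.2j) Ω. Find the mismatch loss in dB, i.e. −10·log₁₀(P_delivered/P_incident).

Γ = (47.5 + j18.2)/(147.5 + j18.2), |Γ| = 0.342
|Γ|² = 0.117, so P_del/P_inc = 1 − |Γ|² = 0.883
ML = −10·log₁₀(1 − |Γ|²)

mismatch loss ≈ 0.541 dB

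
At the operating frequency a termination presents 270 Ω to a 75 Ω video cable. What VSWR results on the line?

VSWR ≈ 3.6

Γ = (270 − 75)/(270 + 75) = 0.565
VSWR = (1 + 0.565)/(1 − 0.565)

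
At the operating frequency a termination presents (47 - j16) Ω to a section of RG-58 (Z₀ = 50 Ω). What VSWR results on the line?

VSWR ≈ 1.4

Γ = (Z_L − Z_0)/(Z_L + Z_0) = (-3 − j16)/(97 − j16)
|Γ| = 16.3/98.3 = 0.166
VSWR = (1 + |Γ|)/(1 − |Γ|) = 1.17/0.834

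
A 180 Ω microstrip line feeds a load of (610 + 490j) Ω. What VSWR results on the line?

Γ = (Z_L − Z_0)/(Z_L + Z_0) = (430 + j490)/(790 + j490)
|Γ| = 652/930 = 0.701
VSWR = (1 + |Γ|)/(1 − |Γ|) = 1.7/0.299

VSWR ≈ 5.7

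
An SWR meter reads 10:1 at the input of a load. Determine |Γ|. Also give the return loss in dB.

|Γ| ≈ 0.818; return loss ≈ 1.74 dB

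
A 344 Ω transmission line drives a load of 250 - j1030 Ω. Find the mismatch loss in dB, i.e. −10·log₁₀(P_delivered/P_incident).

Γ = (-94 − j1030)/(594 − j1030), |Γ| = 0.87
|Γ|² = 0.757, so P_del/P_inc = 1 − |Γ|² = 0.243
ML = −10·log₁₀(1 − |Γ|²)

mismatch loss ≈ 6.14 dB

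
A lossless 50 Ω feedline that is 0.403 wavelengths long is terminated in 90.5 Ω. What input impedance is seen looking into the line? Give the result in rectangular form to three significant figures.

βl = 2π × 0.403 = 145°
tan(βl) = tan(145°) = -0.698
Z_in = Z_0·(Z_L + jZ_0·tanβl)/(Z_0 + jZ_L·tanβl)
     = 50·(90.5 − j34.9)/(50 − j63.2)

Z_in ≈ 51.8 + j30.6 Ω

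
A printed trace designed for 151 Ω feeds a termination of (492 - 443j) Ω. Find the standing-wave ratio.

Γ = (Z_L − Z_0)/(Z_L + Z_0) = (341 − j443)/(643 − j443)
|Γ| = 559/781 = 0.716
VSWR = (1 + |Γ|)/(1 − |Γ|) = 1.72/0.284

VSWR ≈ 6.04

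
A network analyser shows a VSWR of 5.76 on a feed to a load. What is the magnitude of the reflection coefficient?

|Γ| ≈ 0.704

|Γ| = (S − 1)/(S + 1) = (5.76 − 1)/(5.76 + 1) = 4.76/6.76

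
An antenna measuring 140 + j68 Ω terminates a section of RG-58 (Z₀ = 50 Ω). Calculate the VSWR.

VSWR ≈ 3.53

Γ = (Z_L − Z_0)/(Z_L + Z_0) = (90 + j68)/(190 + j68)
|Γ| = 113/202 = 0.559
VSWR = (1 + |Γ|)/(1 − |Γ|) = 1.56/0.441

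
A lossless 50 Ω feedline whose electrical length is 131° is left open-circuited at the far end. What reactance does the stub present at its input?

X_in ≈ 43.5 Ω (inductive)

tan(βl) = -1.15
For an open-circuited stub, Z_in = −jZ_0·cot(βl) = −jZ_0/tan(βl)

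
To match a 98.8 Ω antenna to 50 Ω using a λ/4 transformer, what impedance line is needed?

Z_qwt = √(Z_0·R_L) = √(50 × 98.8) = √4940

Z_qwt ≈ 70.3 Ω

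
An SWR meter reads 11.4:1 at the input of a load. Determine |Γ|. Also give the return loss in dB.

|Γ| ≈ 0.839; return loss ≈ 1.53 dB

|Γ| = (S − 1)/(S + 1) = (11.4 − 1)/(11.4 + 1) = 10.4/12.4
RL = −20·log₁₀|Γ| = −20·log₁₀(0.839)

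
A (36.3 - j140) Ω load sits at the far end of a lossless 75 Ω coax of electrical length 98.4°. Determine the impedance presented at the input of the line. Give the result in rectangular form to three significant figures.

tan(βl) = tan(98.4°) = -6.77
Z_in = Z_0·(Z_L + jZ_0·tanβl)/(Z_0 + jZ_L·tanβl)
     = 75·(36.3 − j648)/(-873 − j246)

Z_in ≈ 11.6 + j52.4 Ω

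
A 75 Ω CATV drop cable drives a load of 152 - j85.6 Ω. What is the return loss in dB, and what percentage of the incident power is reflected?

RL ≈ 6.47 dB; 22.5% of incident power reflected

Γ = (77 − j85.6)/(227 − j85.6), |Γ| = 0.475
RL = −20·log₁₀(0.475) = 6.47 dB
P_refl/P_inc = |Γ|² = 0.225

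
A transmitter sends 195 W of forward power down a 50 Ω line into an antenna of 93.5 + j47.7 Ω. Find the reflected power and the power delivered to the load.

P_reflected ≈ 35.5 W; P_delivered ≈ 159 W

|Γ| = |(43.5 + j47.7)/(143.5 + j47.7)| = 0.427
|Γ|² = 0.182
P_refl = |Γ|²·P_inc = 35.5 W, P_del = (1 − |Γ|²)·P_inc = 159 W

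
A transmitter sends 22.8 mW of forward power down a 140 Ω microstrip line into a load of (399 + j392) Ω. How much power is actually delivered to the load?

|Γ| = |(259 + j392)/(539 + j392)| = 0.705
|Γ|² = 0.497
P_refl = |Γ|²·P_inc = 11.3 mW, P_del = (1 − |Γ|²)·P_inc = 11.5 mW

P_delivered ≈ 11.5 mW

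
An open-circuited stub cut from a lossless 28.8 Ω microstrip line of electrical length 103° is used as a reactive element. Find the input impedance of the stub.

tan(βl) = -4.33
For an open-circuited stub, Z_in = −jZ_0·cot(βl) = −jZ_0/tan(βl)

Z_in ≈ +j6.65 Ω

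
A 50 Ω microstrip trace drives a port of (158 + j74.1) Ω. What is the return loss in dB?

Γ = (108 + j74.1)/(208 + j74.1), |Γ| = 0.593
RL = −20·log₁₀|Γ| = −20·log₁₀(0.593)

RL ≈ 4.54 dB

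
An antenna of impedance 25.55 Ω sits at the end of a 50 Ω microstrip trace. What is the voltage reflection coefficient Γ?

Γ = (Z_L − Z_0)/(Z_L + Z_0) = (25.55 − 50)/(25.55 + 50) = -24.45/75.55

Γ = -0.324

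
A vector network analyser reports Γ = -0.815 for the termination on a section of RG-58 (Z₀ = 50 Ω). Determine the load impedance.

Z_L = Z_0·(1 + Γ)/(1 − Γ) = 50·(0.185)/(1.81)

Z_L ≈ 5.1 Ω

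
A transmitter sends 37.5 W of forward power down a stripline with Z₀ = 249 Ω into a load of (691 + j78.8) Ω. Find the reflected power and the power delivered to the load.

|Γ| = |(442 + j78.8)/(940 + j78.8)| = 0.476
|Γ|² = 0.227
P_refl = |Γ|²·P_inc = 8.5 W, P_del = (1 − |Γ|²)·P_inc = 29 W

P_reflected ≈ 8.5 W; P_delivered ≈ 29 W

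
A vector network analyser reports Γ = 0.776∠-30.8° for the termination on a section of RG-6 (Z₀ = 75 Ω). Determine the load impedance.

Z_L ≈ 111 − j222 Ω

Z_L = Z_0·(1 + Γ)/(1 − Γ) = 75·(1.67 − j0.397)/(0.333 + j0.397)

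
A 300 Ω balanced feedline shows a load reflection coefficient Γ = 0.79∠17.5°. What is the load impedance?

Z_L ≈ 962 + j1220 Ω

Z_L = Z_0·(1 + Γ)/(1 − Γ) = 300·(1.75 + j0.238)/(0.247 − j0.238)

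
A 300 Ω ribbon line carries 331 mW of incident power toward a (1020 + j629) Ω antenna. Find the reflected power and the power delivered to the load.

P_reflected ≈ 142 mW; P_delivered ≈ 189 mW

|Γ| = |(720 + j629)/(1320 + j629)| = 0.654
|Γ|² = 0.428
P_refl = |Γ|²·P_inc = 142 mW, P_del = (1 − |Γ|²)·P_inc = 189 mW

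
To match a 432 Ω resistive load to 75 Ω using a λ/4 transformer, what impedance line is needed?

Z_qwt = √(Z_0·R_L) = √(75 × 432) = √32400

Z_qwt ≈ 180 Ω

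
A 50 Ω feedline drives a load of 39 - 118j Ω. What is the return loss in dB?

RL ≈ 1.92 dB

Γ = (-11 − j118)/(89 − j118), |Γ| = 0.802
RL = −20·log₁₀|Γ| = −20·log₁₀(0.802)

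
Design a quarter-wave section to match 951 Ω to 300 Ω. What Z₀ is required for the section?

Z_qwt ≈ 534 Ω

Z_qwt = √(Z_0·R_L) = √(300 × 951) = √285300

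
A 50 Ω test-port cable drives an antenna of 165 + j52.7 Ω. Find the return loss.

Γ = (115 + j52.7)/(215 + j52.7), |Γ| = 0.571
RL = −20·log₁₀|Γ| = −20·log₁₀(0.571)

RL ≈ 4.86 dB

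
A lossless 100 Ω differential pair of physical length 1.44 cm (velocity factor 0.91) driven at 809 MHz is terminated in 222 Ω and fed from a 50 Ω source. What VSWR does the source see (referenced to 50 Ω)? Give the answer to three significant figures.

VSWR ≈ 4.24

λ = v/f = 0.91·c / 809 MHz = 0.337 m
βl = 2π·l/λ = 2π × 0.0427 = 15.4°
tan(βl) = 0.275
Z_in = Z_0·(Z_L + jZ_0·tanβl)/(Z_0 + jZ_L·tanβl) = 174 − j78.7 Ω
Γ_s = (Z_in − Z_s)/(Z_in + Z_s) = (124 − j78.7)/(224 − j78.7), |Γ_s| = 0.619
VSWR = (1 + |Γ_s|)/(1 − |Γ_s|)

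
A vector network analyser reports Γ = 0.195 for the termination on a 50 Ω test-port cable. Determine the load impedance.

Z_L ≈ 74.2 Ω

Z_L = Z_0·(1 + Γ)/(1 − Γ) = 50·(1.2)/(0.805)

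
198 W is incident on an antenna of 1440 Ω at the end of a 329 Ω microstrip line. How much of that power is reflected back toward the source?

Γ = (1440 − 329)/(1440 + 329) = 0.628
|Γ|² = 0.394
P_refl = |Γ|²·P_inc = 78.1 W, P_del = (1 − |Γ|²)·P_inc = 120 W

P_reflected ≈ 78.1 W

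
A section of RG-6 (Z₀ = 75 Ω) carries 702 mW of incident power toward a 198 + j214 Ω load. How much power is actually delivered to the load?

P_delivered ≈ 347 mW

|Γ| = |(123 + j214)/(273 + j214)| = 0.712
|Γ|² = 0.506
P_refl = |Γ|²·P_inc = 355 mW, P_del = (1 − |Γ|²)·P_inc = 347 mW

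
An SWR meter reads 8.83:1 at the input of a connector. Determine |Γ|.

|Γ| = (S − 1)/(S + 1) = (8.83 − 1)/(8.83 + 1) = 7.83/9.83

|Γ| ≈ 0.797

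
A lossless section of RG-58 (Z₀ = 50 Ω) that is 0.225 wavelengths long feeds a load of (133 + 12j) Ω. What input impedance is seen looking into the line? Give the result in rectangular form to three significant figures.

βl = 2π × 0.225 = 81°
tan(βl) = tan(81°) = 6.31
Z_in = Z_0·(Z_L + jZ_0·tanβl)/(Z_0 + jZ_L·tanβl)
     = 50·(133 + j328)/(-25.8 + j840)

Z_in ≈ 19.3 − j8.51 Ω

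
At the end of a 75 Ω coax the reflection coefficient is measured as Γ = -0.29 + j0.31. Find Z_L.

Z_L = Z_0·(1 + Γ)/(1 − Γ) = 75·(0.71 + j0.31)/(1.29 − j0.31)

Z_L ≈ 34.9 + j26.4 Ω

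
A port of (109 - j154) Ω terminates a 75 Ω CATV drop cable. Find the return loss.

RL ≈ 3.65 dB

Γ = (34 − j154)/(184 − j154), |Γ| = 0.657
RL = −20·log₁₀|Γ| = −20·log₁₀(0.657)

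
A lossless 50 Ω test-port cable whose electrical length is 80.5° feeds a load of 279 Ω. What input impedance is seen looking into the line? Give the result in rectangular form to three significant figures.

tan(βl) = tan(80.5°) = 5.98
Z_in = Z_0·(Z_L + jZ_0·tanβl)/(Z_0 + jZ_L·tanβl)
     = 50·(279 + j299)/(50 + j1670)

Z_in ≈ 9.2 − j8.09 Ω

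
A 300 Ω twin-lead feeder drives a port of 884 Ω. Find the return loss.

RL ≈ 6.14 dB

Γ = (884 − 300)/(884 + 300) = 0.493
RL = −20·log₁₀|Γ| = −20·log₁₀(0.493)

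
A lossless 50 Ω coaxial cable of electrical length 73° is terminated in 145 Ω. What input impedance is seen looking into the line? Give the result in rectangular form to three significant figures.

tan(βl) = tan(73°) = 3.27
Z_in = Z_0·(Z_L + jZ_0·tanβl)/(Z_0 + jZ_L·tanβl)
     = 50·(145 + j164)/(50 + j474)

Z_in ≈ 18.6 − j13.3 Ω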